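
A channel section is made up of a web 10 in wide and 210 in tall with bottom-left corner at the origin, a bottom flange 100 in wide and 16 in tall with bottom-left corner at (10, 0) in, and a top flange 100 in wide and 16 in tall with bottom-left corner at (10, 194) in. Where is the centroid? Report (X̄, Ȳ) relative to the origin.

X̄ = 38.21 in, Ȳ = 105.00 in

Part | A | x̄ᵢ | ȳᵢ | A·x̄ᵢ | A·ȳᵢ
web | 2100.00 | 5.00 | 105.00 | 10500.00 | 220500.00
bottom flange | 1600.00 | 60.00 | 8.00 | 96000.00 | 12800.00
top flange | 1600.00 | 60.00 | 202.00 | 96000.00 | 323200.00
Σ | 5300.00 |  |  | 202500.00 | 556500.00
X̄ = 202500.00 / 5300.00 = 38.21 in
Ȳ = 556500.00 / 5300.00 = 105.00 in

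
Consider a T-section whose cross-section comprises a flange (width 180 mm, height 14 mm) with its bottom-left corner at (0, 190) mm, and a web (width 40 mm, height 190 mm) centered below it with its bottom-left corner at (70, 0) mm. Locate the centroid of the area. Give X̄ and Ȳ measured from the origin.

web: A = 40 × 190 = 7600.00, centroid at (90.00, 95.00).
flange: A = 180 × 14 = 2520.00, centroid at (90.00, 197.00).
ΣA = 10120.00 mm²
ΣAX̄ = (7600.00)(90.00) + (2520.00)(90.00) = 910800.00 mm³
ΣAȲ = (7600.00)(95.00) + (2520.00)(197.00) = 1218440.00 mm³
X̄ = 910800.00 / 10120.00 = 90.00 mm
Ȳ = 1218440.00 / 10120.00 = 120.40 mm

X̄ = 90.00 mm, Ȳ = 120.40 mm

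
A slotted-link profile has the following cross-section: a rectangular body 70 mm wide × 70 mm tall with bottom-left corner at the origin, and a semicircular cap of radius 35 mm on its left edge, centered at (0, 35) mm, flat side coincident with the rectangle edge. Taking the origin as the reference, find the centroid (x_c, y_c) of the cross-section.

rectangular body: A = 70 × 70 = 4900.00, centroid at (35.00, 35.00).
semicircular end: A = ½π·35² = 1924.23, centroid at (-14.85, 35.00).
ΣA = 6824.23 mm²
ΣAx_c = (4900.00)(35.00) + (1924.23)(-14.85) = 142916.67 mm³
ΣAy_c = (4900.00)(35.00) + (1924.23)(35.00) = 238847.89 mm³
x_c = 142916.67 / 6824.23 = 20.94 mm
y_c = 238847.89 / 6824.23 = 35.00 mm

x_c = 20.94 mm, y_c = 35.00 mm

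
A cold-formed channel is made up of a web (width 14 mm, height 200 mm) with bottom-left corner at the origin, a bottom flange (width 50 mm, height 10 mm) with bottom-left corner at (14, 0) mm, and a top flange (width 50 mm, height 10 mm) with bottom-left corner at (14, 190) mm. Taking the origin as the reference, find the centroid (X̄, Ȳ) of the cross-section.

web: A = 14 × 200 = 2800.00, centroid at (7.00, 100.00).
bottom flange: A = 50 × 10 = 500.00, centroid at (39.00, 5.00).
top flange: A = 50 × 10 = 500.00, centroid at (39.00, 195.00).
ΣA = 3800.00 mm², ΣAX̄ = 58600.00 mm³, ΣAȲ = 380000.00 mm³.
X̄ = 58600.00/3800.00 = 15.42 mm; Ȳ = 380000.00/3800.00 = 100.00 mm.

X̄ = 15.42 mm, Ȳ = 100.00 mm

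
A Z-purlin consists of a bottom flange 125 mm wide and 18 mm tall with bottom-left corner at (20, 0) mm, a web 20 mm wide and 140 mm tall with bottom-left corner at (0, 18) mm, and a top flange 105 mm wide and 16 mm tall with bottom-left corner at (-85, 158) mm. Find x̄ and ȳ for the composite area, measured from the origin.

bottom flange: A = 125 × 18 = 2250.00, centroid at (82.50, 9.00).
web: A = 20 × 140 = 2800.00, centroid at (10.00, 88.00).
top flange: A = 105 × 16 = 1680.00, centroid at (-32.50, 166.00).
ΣA = 6730.00 mm², ΣAx̄ = 159025.00 mm³, ΣAȳ = 545530.00 mm³.
x̄ = 159025.00/6730.00 = 23.63 mm; ȳ = 545530.00/6730.00 = 81.06 mm.

x̄ = 23.63 mm, ȳ = 81.06 mm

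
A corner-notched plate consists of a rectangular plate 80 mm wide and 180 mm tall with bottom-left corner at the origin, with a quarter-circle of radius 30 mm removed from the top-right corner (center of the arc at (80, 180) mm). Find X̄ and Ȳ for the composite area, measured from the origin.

Part | A | x̄ᵢ | ȳᵢ | A·x̄ᵢ | A·ȳᵢ
plate | 14400.00 | 40.00 | 90.00 | 576000.00 | 1296000.00
removed quarter-circle | -706.86 | 67.27 | 167.27 | -47548.67 | -118234.50
Σ | 13693.14 |  |  | 528451.33 | 1177765.50
X̄ = 528451.33 / 13693.14 = 38.59 mm
Ȳ = 1177765.50 / 13693.14 = 86.01 mm

X̄ = 38.59 mm, Ȳ = 86.01 mm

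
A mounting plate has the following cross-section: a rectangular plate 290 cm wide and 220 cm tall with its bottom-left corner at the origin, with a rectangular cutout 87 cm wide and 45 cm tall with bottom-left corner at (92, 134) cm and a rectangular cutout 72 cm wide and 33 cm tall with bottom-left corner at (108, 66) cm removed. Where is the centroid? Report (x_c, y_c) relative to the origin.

Part | A | x̄ᵢ | ȳᵢ | A·x̄ᵢ | A·ȳᵢ
plate | 63800.00 | 145.00 | 110.00 | 9251000.00 | 7018000.00
hole 1 | -3915.00 | 135.50 | 156.50 | -530482.50 | -612697.50
hole 2 | -2376.00 | 144.00 | 82.50 | -342144.00 | -196020.00
Σ | 57509.00 |  |  | 8378373.50 | 6209282.50
x_c = 8378373.50 / 57509.00 = 145.69 cm
y_c = 6209282.50 / 57509.00 = 107.97 cm

x_c = 145.69 cm, y_c = 107.97 cm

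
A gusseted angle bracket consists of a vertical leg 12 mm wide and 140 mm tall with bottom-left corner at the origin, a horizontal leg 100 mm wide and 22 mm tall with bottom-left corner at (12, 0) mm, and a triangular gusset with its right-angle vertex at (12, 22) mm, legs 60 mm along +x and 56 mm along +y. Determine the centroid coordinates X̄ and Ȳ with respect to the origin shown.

Part | A | x̄ᵢ | ȳᵢ | A·x̄ᵢ | A·ȳᵢ
vertical leg | 1680.00 | 6.00 | 70.00 | 10080.00 | 117600.00
horizontal leg | 2200.00 | 62.00 | 11.00 | 136400.00 | 24200.00
gusset | 1680.00 | 32.00 | 40.67 | 53760.00 | 68320.00
Σ | 5560.00 |  |  | 200240.00 | 210120.00
X̄ = 200240.00 / 5560.00 = 36.01 mm
Ȳ = 210120.00 / 5560.00 = 37.79 mm

X̄ = 36.01 mm, Ȳ = 37.79 mm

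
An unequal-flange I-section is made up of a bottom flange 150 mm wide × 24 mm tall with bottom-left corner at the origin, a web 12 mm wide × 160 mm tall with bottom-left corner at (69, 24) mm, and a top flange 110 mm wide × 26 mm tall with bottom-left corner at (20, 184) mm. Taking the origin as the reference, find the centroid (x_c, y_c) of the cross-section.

x_c = 75.00 mm, y_c = 96.22 mm

Part | A | x̄ᵢ | ȳᵢ | A·x̄ᵢ | A·ȳᵢ
bottom flange | 3600.00 | 75.00 | 12.00 | 270000.00 | 43200.00
web | 1920.00 | 75.00 | 104.00 | 144000.00 | 199680.00
top flange | 2860.00 | 75.00 | 197.00 | 214500.00 | 563420.00
Σ | 8380.00 |  |  | 628500.00 | 806300.00
x_c = 628500.00 / 8380.00 = 75.00 mm
y_c = 806300.00 / 8380.00 = 96.22 mm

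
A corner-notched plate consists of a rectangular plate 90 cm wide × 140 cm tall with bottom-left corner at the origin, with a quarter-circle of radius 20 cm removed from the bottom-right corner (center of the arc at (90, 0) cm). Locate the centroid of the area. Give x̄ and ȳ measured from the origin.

x̄ = 44.07 cm, ȳ = 71.57 cm

plate: A = 90 × 140 = 12600.00, centroid at (45.00, 70.00).
removed quarter-circle: A = −¼π·20² = -314.16, centroid at (81.51, 8.49).
ΣA = 12285.84 cm², ΣAx̄ = 541392.33 cm³, ΣAȳ = 879333.33 cm³.
x̄ = 541392.33/12285.84 = 44.07 cm; ȳ = 879333.33/12285.84 = 71.57 cm.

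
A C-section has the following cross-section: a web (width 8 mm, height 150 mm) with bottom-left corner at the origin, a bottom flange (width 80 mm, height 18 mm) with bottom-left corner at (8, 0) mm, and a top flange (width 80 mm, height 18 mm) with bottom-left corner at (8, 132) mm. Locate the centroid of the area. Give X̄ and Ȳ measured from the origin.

X̄ = 35.06 mm, Ȳ = 75.00 mm

web: A = 8 × 150 = 1200.00, centroid at (4.00, 75.00).
bottom flange: A = 80 × 18 = 1440.00, centroid at (48.00, 9.00).
top flange: A = 80 × 18 = 1440.00, centroid at (48.00, 141.00).
ΣA = 4080.00 mm²
ΣAX̄ = (1200.00)(4.00) + (1440.00)(48.00) + (1440.00)(48.00) = 143040.00 mm³
ΣAȲ = (1200.00)(75.00) + (1440.00)(9.00) + (1440.00)(141.00) = 306000.00 mm³
X̄ = 143040.00 / 4080.00 = 35.06 mm
Ȳ = 306000.00 / 4080.00 = 75.00 mm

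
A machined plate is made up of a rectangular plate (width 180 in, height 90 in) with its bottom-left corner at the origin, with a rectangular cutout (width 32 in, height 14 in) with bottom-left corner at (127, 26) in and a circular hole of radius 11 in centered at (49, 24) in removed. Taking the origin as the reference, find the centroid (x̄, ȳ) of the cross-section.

x̄ = 89.47 in, ȳ = 45.87 in

plate: A = 180 × 90 = 16200.00, centroid at (90.00, 45.00).
hole 1: A = −(32 × 14) = -448.00, centroid at (143.00, 33.00).
hole 2: A = −π·11² = -380.13, centroid at (49.00, 24.00).
ΣA = 15371.87 in², ΣAx̄ = 1375309.50 in³, ΣAȳ = 705092.81 in³.
x̄ = 1375309.50/15371.87 = 89.47 in; ȳ = 705092.81/15371.87 = 45.87 in.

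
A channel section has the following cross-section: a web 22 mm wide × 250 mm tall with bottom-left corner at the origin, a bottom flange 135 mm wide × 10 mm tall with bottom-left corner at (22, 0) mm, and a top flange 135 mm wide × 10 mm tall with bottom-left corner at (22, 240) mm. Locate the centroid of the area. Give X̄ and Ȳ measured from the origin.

web: A = 22 × 250 = 5500.00, centroid at (11.00, 125.00).
bottom flange: A = 135 × 10 = 1350.00, centroid at (89.50, 5.00).
top flange: A = 135 × 10 = 1350.00, centroid at (89.50, 245.00).
ΣA = 8200.00 mm², ΣAX̄ = 302150.00 mm³, ΣAȲ = 1025000.00 mm³.
X̄ = 302150.00/8200.00 = 36.85 mm; Ȳ = 1025000.00/8200.00 = 125.00 mm.

X̄ = 36.85 mm, Ȳ = 125.00 mm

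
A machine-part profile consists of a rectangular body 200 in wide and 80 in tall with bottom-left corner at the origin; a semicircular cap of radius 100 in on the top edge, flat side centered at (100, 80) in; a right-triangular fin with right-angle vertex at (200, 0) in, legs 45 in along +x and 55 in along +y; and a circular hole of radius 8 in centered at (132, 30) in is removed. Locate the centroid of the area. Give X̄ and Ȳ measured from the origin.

X̄ = 104.15 in, Ȳ = 78.79 in

Part | A | x̄ᵢ | ȳᵢ | A·x̄ᵢ | A·ȳᵢ
rectangular body | 16000.00 | 100.00 | 40.00 | 1600000.00 | 640000.00
semicircular top | 15707.96 | 100.00 | 122.44 | 1570796.33 | 1923303.73
triangular fin | 1237.50 | 215.00 | 18.33 | 266062.50 | 22687.50
hole | -201.06 | 132.00 | 30.00 | -26540.17 | -6031.86
Σ | 32744.40 |  |  | 3410318.65 | 2579959.37
X̄ = 3410318.65 / 32744.40 = 104.15 in
Ȳ = 2579959.37 / 32744.40 = 78.79 in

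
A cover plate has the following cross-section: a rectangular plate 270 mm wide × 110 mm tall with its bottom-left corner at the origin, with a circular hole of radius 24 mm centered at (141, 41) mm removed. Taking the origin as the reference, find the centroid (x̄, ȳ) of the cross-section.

plate: A = 270 × 110 = 29700.00, centroid at (135.00, 55.00).
hole: A = −π·24² = -1809.56, centroid at (141.00, 41.00).
ΣA = 27890.44 mm²
ΣAx̄ = (29700.00)(135.00) + (-1809.56)(141.00) = 3754352.41 mm³
ΣAȳ = (29700.00)(55.00) + (-1809.56)(41.00) = 1559308.15 mm³
x̄ = 3754352.41 / 27890.44 = 134.61 mm
ȳ = 1559308.15 / 27890.44 = 55.91 mm

x̄ = 134.61 mm, ȳ = 55.91 mm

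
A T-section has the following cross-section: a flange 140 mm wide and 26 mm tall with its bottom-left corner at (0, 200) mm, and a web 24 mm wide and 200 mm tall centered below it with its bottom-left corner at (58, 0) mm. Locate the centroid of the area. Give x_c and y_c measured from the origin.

Part | A | x̄ᵢ | ȳᵢ | A·x̄ᵢ | A·ȳᵢ
web | 4800.00 | 70.00 | 100.00 | 336000.00 | 480000.00
flange | 3640.00 | 70.00 | 213.00 | 254800.00 | 775320.00
Σ | 8440.00 |  |  | 590800.00 | 1255320.00
x_c = 590800.00 / 8440.00 = 70.00 mm
y_c = 1255320.00 / 8440.00 = 148.73 mm

x_c = 70.00 mm, y_c = 148.73 mm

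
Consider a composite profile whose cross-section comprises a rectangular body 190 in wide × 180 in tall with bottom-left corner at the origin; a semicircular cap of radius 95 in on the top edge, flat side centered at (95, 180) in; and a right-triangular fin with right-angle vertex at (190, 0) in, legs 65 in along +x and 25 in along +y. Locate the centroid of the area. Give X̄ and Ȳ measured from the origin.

rectangular body: A = 190 × 180 = 34200.00, centroid at (95.00, 90.00).
semicircular top: A = ½π·95² = 14176.44, centroid at (95.00, 220.32).
triangular fin: A = ½·65·25 = 812.50, centroid at (211.67, 8.33).
ΣA = 49188.94 in², ΣAX̄ = 4767740.67 in³, ΣAȲ = 6208112.80 in³.
X̄ = 4767740.67/49188.94 = 96.93 in; Ȳ = 6208112.80/49188.94 = 126.21 in.

X̄ = 96.93 in, Ȳ = 126.21 in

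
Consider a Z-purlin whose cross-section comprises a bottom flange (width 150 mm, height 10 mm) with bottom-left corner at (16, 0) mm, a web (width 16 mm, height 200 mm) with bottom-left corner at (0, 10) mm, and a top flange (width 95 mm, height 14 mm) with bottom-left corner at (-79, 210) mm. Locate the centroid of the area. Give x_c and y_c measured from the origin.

x_c = 19.93 mm, y_c = 107.48 mm

Part | A | x̄ᵢ | ȳᵢ | A·x̄ᵢ | A·ȳᵢ
bottom flange | 1500.00 | 91.00 | 5.00 | 136500.00 | 7500.00
web | 3200.00 | 8.00 | 110.00 | 25600.00 | 352000.00
top flange | 1330.00 | -31.50 | 217.00 | -41895.00 | 288610.00
Σ | 6030.00 |  |  | 120205.00 | 648110.00
x_c = 120205.00 / 6030.00 = 19.93 mm
y_c = 648110.00 / 6030.00 = 107.48 mm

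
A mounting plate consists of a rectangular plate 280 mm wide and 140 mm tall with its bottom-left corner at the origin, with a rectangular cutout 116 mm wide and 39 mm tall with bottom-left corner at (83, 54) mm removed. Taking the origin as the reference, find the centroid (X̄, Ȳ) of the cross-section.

plate: A = 280 × 140 = 39200.00, centroid at (140.00, 70.00).
hole: A = −(116 × 39) = -4524.00, centroid at (141.00, 73.50).
ΣA = 34676.00 mm²
ΣAX̄ = (39200.00)(140.00) + (-4524.00)(141.00) = 4850116.00 mm³
ΣAȲ = (39200.00)(70.00) + (-4524.00)(73.50) = 2411486.00 mm³
X̄ = 4850116.00 / 34676.00 = 139.87 mm
Ȳ = 2411486.00 / 34676.00 = 69.54 mm

X̄ = 139.87 mm, Ȳ = 69.54 mm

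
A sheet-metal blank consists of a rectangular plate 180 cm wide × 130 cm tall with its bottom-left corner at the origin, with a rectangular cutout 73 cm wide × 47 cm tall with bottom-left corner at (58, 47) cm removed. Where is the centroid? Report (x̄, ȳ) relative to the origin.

plate: A = 180 × 130 = 23400.00, centroid at (90.00, 65.00).
hole: A = −(73 × 47) = -3431.00, centroid at (94.50, 70.50).
ΣA = 19969.00 cm²
ΣAx̄ = (23400.00)(90.00) + (-3431.00)(94.50) = 1781770.50 cm³
ΣAȳ = (23400.00)(65.00) + (-3431.00)(70.50) = 1279114.50 cm³
x̄ = 1781770.50 / 19969.00 = 89.23 cm
ȳ = 1279114.50 / 19969.00 = 64.06 cm

x̄ = 89.23 cm, ȳ = 64.06 cm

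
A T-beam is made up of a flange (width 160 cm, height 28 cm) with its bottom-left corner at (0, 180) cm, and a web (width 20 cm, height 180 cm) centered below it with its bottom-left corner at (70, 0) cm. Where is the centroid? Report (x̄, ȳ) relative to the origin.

web: A = 20 × 180 = 3600.00, centroid at (80.00, 90.00).
flange: A = 160 × 28 = 4480.00, centroid at (80.00, 194.00).
ΣA = 8080.00 cm²
ΣAx̄ = (3600.00)(80.00) + (4480.00)(80.00) = 646400.00 cm³
ΣAȳ = (3600.00)(90.00) + (4480.00)(194.00) = 1193120.00 cm³
x̄ = 646400.00 / 8080.00 = 80.00 cm
ȳ = 1193120.00 / 8080.00 = 147.66 cm

x̄ = 80.00 cm, ȳ = 147.66 cm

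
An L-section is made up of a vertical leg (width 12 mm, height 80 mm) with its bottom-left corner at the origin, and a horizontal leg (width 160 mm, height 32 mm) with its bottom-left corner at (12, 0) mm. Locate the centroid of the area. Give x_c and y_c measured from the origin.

x_c = 78.42 mm, y_c = 19.79 mm

vertical leg: A = 12 × 80 = 960.00, centroid at (6.00, 40.00).
horizontal leg: A = 160 × 32 = 5120.00, centroid at (92.00, 16.00).
ΣA = 6080.00 mm²
ΣAx_c = (960.00)(6.00) + (5120.00)(92.00) = 476800.00 mm³
ΣAy_c = (960.00)(40.00) + (5120.00)(16.00) = 120320.00 mm³
x_c = 476800.00 / 6080.00 = 78.42 mm
y_c = 120320.00 / 6080.00 = 19.79 mm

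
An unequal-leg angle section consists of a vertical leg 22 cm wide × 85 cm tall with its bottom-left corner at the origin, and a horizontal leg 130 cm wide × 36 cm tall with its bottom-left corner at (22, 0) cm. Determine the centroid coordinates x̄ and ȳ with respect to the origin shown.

vertical leg: A = 22 × 85 = 1870.00, centroid at (11.00, 42.50).
horizontal leg: A = 130 × 36 = 4680.00, centroid at (87.00, 18.00).
ΣA = 6550.00 cm², ΣAx̄ = 427730.00 cm³, ΣAȳ = 163715.00 cm³.
x̄ = 427730.00/6550.00 = 65.30 cm; ȳ = 163715.00/6550.00 = 24.99 cm.

x̄ = 65.30 cm, ȳ = 24.99 cm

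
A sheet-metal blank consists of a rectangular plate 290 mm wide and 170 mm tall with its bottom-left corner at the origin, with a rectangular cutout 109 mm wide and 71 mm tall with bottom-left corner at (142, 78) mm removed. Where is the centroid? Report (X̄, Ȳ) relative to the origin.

X̄ = 135.41 mm, Ȳ = 79.69 mm

Part | A | x̄ᵢ | ȳᵢ | A·x̄ᵢ | A·ȳᵢ
plate | 49300.00 | 145.00 | 85.00 | 7148500.00 | 4190500.00
hole | -7739.00 | 196.50 | 113.50 | -1520713.50 | -878376.50
Σ | 41561.00 |  |  | 5627786.50 | 3312123.50
X̄ = 5627786.50 / 41561.00 = 135.41 mm
Ȳ = 3312123.50 / 41561.00 = 79.69 mm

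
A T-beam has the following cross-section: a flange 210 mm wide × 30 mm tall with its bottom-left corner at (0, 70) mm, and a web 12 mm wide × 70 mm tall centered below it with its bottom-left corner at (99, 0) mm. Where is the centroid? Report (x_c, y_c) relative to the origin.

Part | A | x̄ᵢ | ȳᵢ | A·x̄ᵢ | A·ȳᵢ
web | 840.00 | 105.00 | 35.00 | 88200.00 | 29400.00
flange | 6300.00 | 105.00 | 85.00 | 661500.00 | 535500.00
Σ | 7140.00 |  |  | 749700.00 | 564900.00
x_c = 749700.00 / 7140.00 = 105.00 mm
y_c = 564900.00 / 7140.00 = 79.12 mm

x_c = 105.00 mm, y_c = 79.12 mm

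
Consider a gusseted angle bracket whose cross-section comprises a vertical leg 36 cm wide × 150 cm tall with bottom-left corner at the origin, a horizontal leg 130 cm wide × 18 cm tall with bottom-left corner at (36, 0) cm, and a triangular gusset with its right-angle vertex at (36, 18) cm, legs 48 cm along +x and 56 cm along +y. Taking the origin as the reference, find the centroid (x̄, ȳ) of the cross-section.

x̄ = 44.41 cm, ȳ = 52.33 cm

vertical leg: A = 36 × 150 = 5400.00, centroid at (18.00, 75.00).
horizontal leg: A = 130 × 18 = 2340.00, centroid at (101.00, 9.00).
gusset: A = ½·48·56 = 1344.00, centroid at (52.00, 36.67).
ΣA = 9084.00 cm², ΣAx̄ = 403428.00 cm³, ΣAȳ = 475340.00 cm³.
x̄ = 403428.00/9084.00 = 44.41 cm; ȳ = 475340.00/9084.00 = 52.33 cm.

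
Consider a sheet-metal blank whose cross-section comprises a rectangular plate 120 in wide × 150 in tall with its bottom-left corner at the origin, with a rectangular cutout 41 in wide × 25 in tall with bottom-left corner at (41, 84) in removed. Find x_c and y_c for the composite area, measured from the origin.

plate: A = 120 × 150 = 18000.00, centroid at (60.00, 75.00).
hole: A = −(41 × 25) = -1025.00, centroid at (61.50, 96.50).
ΣA = 16975.00 in², ΣAx_c = 1016962.50 in³, ΣAy_c = 1251087.50 in³.
x_c = 1016962.50/16975.00 = 59.91 in; y_c = 1251087.50/16975.00 = 73.70 in.

x_c = 59.91 in, y_c = 73.70 in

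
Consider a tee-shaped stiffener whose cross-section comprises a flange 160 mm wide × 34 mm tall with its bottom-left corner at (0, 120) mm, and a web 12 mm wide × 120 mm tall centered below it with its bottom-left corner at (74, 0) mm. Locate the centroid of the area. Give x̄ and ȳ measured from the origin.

Part | A | x̄ᵢ | ȳᵢ | A·x̄ᵢ | A·ȳᵢ
web | 1440.00 | 80.00 | 60.00 | 115200.00 | 86400.00
flange | 5440.00 | 80.00 | 137.00 | 435200.00 | 745280.00
Σ | 6880.00 |  |  | 550400.00 | 831680.00
x̄ = 550400.00 / 6880.00 = 80.00 mm
ȳ = 831680.00 / 6880.00 = 120.88 mm

x̄ = 80.00 mm, ȳ = 120.88 mm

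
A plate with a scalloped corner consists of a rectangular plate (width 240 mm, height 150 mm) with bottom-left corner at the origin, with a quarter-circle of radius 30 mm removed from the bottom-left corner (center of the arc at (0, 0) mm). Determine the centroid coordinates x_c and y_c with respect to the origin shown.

plate: A = 240 × 150 = 36000.00, centroid at (120.00, 75.00).
removed quarter-circle: A = −¼π·30² = -706.86, centroid at (12.73, 12.73).
ΣA = 35293.14 mm²
ΣAx_c = (36000.00)(120.00) + (-706.86)(12.73) = 4311000.00 mm³
ΣAy_c = (36000.00)(75.00) + (-706.86)(12.73) = 2691000.00 mm³
x_c = 4311000.00 / 35293.14 = 122.15 mm
y_c = 2691000.00 / 35293.14 = 76.25 mm

x_c = 122.15 mm, y_c = 76.25 mm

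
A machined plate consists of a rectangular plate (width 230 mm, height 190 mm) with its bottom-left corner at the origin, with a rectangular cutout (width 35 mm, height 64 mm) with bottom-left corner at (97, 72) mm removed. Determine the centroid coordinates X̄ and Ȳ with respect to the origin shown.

X̄ = 115.03 mm, Ȳ = 94.51 mm

plate: A = 230 × 190 = 43700.00, centroid at (115.00, 95.00).
hole: A = −(35 × 64) = -2240.00, centroid at (114.50, 104.00).
ΣA = 41460.00 mm²
ΣAX̄ = (43700.00)(115.00) + (-2240.00)(114.50) = 4769020.00 mm³
ΣAȲ = (43700.00)(95.00) + (-2240.00)(104.00) = 3918540.00 mm³
X̄ = 4769020.00 / 41460.00 = 115.03 mm
Ȳ = 3918540.00 / 41460.00 = 94.51 mm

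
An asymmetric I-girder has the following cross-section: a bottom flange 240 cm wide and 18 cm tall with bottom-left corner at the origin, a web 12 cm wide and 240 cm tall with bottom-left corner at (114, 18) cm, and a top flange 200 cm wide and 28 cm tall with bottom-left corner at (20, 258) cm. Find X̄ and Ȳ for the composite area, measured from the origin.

X̄ = 120.00 cm, Ȳ = 153.09 cm

Part | A | x̄ᵢ | ȳᵢ | A·x̄ᵢ | A·ȳᵢ
bottom flange | 4320.00 | 120.00 | 9.00 | 518400.00 | 38880.00
web | 2880.00 | 120.00 | 138.00 | 345600.00 | 397440.00
top flange | 5600.00 | 120.00 | 272.00 | 672000.00 | 1523200.00
Σ | 12800.00 |  |  | 1536000.00 | 1959520.00
X̄ = 1536000.00 / 12800.00 = 120.00 cm
Ȳ = 1959520.00 / 12800.00 = 153.09 cm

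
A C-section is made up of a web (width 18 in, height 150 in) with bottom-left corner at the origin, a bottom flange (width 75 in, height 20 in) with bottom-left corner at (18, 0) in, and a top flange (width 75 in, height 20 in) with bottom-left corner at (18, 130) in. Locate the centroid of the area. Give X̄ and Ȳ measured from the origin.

web: A = 18 × 150 = 2700.00, centroid at (9.00, 75.00).
bottom flange: A = 75 × 20 = 1500.00, centroid at (55.50, 10.00).
top flange: A = 75 × 20 = 1500.00, centroid at (55.50, 140.00).
ΣA = 5700.00 in²
ΣAX̄ = (2700.00)(9.00) + (1500.00)(55.50) + (1500.00)(55.50) = 190800.00 in³
ΣAȲ = (2700.00)(75.00) + (1500.00)(10.00) + (1500.00)(140.00) = 427500.00 in³
X̄ = 190800.00 / 5700.00 = 33.47 in
Ȳ = 427500.00 / 5700.00 = 75.00 in

X̄ = 33.47 in, Ȳ = 75.00 in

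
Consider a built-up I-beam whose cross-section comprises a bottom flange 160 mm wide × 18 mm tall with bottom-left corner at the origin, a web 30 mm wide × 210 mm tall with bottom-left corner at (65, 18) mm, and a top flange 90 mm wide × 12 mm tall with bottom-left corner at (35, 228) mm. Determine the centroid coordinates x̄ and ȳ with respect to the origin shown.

bottom flange: A = 160 × 18 = 2880.00, centroid at (80.00, 9.00).
web: A = 30 × 210 = 6300.00, centroid at (80.00, 123.00).
top flange: A = 90 × 12 = 1080.00, centroid at (80.00, 234.00).
ΣA = 10260.00 mm²
ΣAx̄ = (2880.00)(80.00) + (6300.00)(80.00) + (1080.00)(80.00) = 820800.00 mm³
ΣAȳ = (2880.00)(9.00) + (6300.00)(123.00) + (1080.00)(234.00) = 1053540.00 mm³
x̄ = 820800.00 / 10260.00 = 80.00 mm
ȳ = 1053540.00 / 10260.00 = 102.68 mm

x̄ = 80.00 mm, ȳ = 102.68 mm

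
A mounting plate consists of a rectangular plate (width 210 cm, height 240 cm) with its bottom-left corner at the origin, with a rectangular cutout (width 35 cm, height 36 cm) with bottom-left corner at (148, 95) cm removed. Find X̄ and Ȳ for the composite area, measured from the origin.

X̄ = 103.45 cm, Ȳ = 120.18 cm

plate: A = 210 × 240 = 50400.00, centroid at (105.00, 120.00).
hole: A = −(35 × 36) = -1260.00, centroid at (165.50, 113.00).
ΣA = 49140.00 cm²
ΣAX̄ = (50400.00)(105.00) + (-1260.00)(165.50) = 5083470.00 cm³
ΣAȲ = (50400.00)(120.00) + (-1260.00)(113.00) = 5905620.00 cm³
X̄ = 5083470.00 / 49140.00 = 103.45 cm
Ȳ = 5905620.00 / 49140.00 = 120.18 cm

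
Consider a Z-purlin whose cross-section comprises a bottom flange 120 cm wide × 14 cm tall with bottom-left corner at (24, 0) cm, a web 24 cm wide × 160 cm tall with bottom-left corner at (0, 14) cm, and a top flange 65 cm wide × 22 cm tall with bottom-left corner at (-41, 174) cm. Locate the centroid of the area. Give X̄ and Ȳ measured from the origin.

X̄ = 25.19 cm, Ȳ = 91.69 cm

bottom flange: A = 120 × 14 = 1680.00, centroid at (84.00, 7.00).
web: A = 24 × 160 = 3840.00, centroid at (12.00, 94.00).
top flange: A = 65 × 22 = 1430.00, centroid at (-8.50, 185.00).
ΣA = 6950.00 cm²
ΣAX̄ = (1680.00)(84.00) + (3840.00)(12.00) + (1430.00)(-8.50) = 175045.00 cm³
ΣAȲ = (1680.00)(7.00) + (3840.00)(94.00) + (1430.00)(185.00) = 637270.00 cm³
X̄ = 175045.00 / 6950.00 = 25.19 cm
Ȳ = 637270.00 / 6950.00 = 91.69 cm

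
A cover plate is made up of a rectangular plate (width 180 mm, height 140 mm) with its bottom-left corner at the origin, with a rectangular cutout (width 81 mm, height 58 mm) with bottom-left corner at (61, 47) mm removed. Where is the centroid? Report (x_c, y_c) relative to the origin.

plate: A = 180 × 140 = 25200.00, centroid at (90.00, 70.00).
hole: A = −(81 × 58) = -4698.00, centroid at (101.50, 76.00).
ΣA = 20502.00 mm²
ΣAx_c = (25200.00)(90.00) + (-4698.00)(101.50) = 1791153.00 mm³
ΣAy_c = (25200.00)(70.00) + (-4698.00)(76.00) = 1406952.00 mm³
x_c = 1791153.00 / 20502.00 = 87.36 mm
y_c = 1406952.00 / 20502.00 = 68.63 mm

x_c = 87.36 mm, y_c = 68.63 mm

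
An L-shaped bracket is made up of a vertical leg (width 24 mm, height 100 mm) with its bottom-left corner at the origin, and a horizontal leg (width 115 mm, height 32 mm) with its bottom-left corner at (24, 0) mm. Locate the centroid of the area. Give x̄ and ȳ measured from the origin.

Part | A | x̄ᵢ | ȳᵢ | A·x̄ᵢ | A·ȳᵢ
vertical leg | 2400.00 | 12.00 | 50.00 | 28800.00 | 120000.00
horizontal leg | 3680.00 | 81.50 | 16.00 | 299920.00 | 58880.00
Σ | 6080.00 |  |  | 328720.00 | 178880.00
x̄ = 328720.00 / 6080.00 = 54.07 mm
ȳ = 178880.00 / 6080.00 = 29.42 mm

x̄ = 54.07 mm, ȳ = 29.42 mm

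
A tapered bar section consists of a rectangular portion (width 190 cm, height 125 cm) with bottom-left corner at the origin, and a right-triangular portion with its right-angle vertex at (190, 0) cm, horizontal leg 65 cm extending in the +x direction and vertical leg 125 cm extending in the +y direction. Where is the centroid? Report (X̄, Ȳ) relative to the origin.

rectangular portion: A = 190 × 125 = 23750.00, centroid at (95.00, 62.50).
triangular portion: A = ½·65·125 = 4062.50, centroid at (211.67, 41.67).
ΣA = 27812.50 cm²
ΣAX̄ = (23750.00)(95.00) + (4062.50)(211.67) = 3116145.83 cm³
ΣAȲ = (23750.00)(62.50) + (4062.50)(41.67) = 1653645.83 cm³
X̄ = 3116145.83 / 27812.50 = 112.04 cm
Ȳ = 1653645.83 / 27812.50 = 59.46 cm

X̄ = 112.04 cm, Ȳ = 59.46 cm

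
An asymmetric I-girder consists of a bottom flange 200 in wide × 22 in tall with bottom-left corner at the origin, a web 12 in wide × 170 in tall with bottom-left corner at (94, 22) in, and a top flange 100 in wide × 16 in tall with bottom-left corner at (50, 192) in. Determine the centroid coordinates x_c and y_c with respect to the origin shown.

x_c = 100.00 in, y_c = 72.97 in

bottom flange: A = 200 × 22 = 4400.00, centroid at (100.00, 11.00).
web: A = 12 × 170 = 2040.00, centroid at (100.00, 107.00).
top flange: A = 100 × 16 = 1600.00, centroid at (100.00, 200.00).
ΣA = 8040.00 in², ΣAx_c = 804000.00 in³, ΣAy_c = 586680.00 in³.
x_c = 804000.00/8040.00 = 100.00 in; y_c = 586680.00/8040.00 = 72.97 in.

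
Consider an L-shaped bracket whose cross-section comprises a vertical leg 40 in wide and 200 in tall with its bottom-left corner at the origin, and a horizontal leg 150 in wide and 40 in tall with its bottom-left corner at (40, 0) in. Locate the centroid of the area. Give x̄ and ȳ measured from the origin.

vertical leg: A = 40 × 200 = 8000.00, centroid at (20.00, 100.00).
horizontal leg: A = 150 × 40 = 6000.00, centroid at (115.00, 20.00).
ΣA = 14000.00 in²
ΣAx̄ = (8000.00)(20.00) + (6000.00)(115.00) = 850000.00 in³
ΣAȳ = (8000.00)(100.00) + (6000.00)(20.00) = 920000.00 in³
x̄ = 850000.00 / 14000.00 = 60.71 in
ȳ = 920000.00 / 14000.00 = 65.71 in

x̄ = 60.71 in, ȳ = 65.71 in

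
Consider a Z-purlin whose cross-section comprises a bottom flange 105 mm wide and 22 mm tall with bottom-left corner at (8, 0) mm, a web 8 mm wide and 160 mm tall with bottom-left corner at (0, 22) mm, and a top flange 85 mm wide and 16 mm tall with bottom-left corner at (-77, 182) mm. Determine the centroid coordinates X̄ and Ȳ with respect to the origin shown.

Part | A | x̄ᵢ | ȳᵢ | A·x̄ᵢ | A·ȳᵢ
bottom flange | 2310.00 | 60.50 | 11.00 | 139755.00 | 25410.00
web | 1280.00 | 4.00 | 102.00 | 5120.00 | 130560.00
top flange | 1360.00 | -34.50 | 190.00 | -46920.00 | 258400.00
Σ | 4950.00 |  |  | 97955.00 | 414370.00
X̄ = 97955.00 / 4950.00 = 19.79 mm
Ȳ = 414370.00 / 4950.00 = 83.71 mm

X̄ = 19.79 mm, Ȳ = 83.71 mm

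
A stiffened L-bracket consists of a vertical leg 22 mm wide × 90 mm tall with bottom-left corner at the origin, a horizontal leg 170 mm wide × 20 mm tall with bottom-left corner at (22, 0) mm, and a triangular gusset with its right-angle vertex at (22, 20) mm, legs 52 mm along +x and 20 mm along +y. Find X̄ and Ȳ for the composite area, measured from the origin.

X̄ = 68.82 mm, Ȳ = 23.21 mm

vertical leg: A = 22 × 90 = 1980.00, centroid at (11.00, 45.00).
horizontal leg: A = 170 × 20 = 3400.00, centroid at (107.00, 10.00).
gusset: A = ½·52·20 = 520.00, centroid at (39.33, 26.67).
ΣA = 5900.00 mm²
ΣAX̄ = (1980.00)(11.00) + (3400.00)(107.00) + (520.00)(39.33) = 406033.33 mm³
ΣAȲ = (1980.00)(45.00) + (3400.00)(10.00) + (520.00)(26.67) = 136966.67 mm³
X̄ = 406033.33 / 5900.00 = 68.82 mm
Ȳ = 136966.67 / 5900.00 = 23.21 mm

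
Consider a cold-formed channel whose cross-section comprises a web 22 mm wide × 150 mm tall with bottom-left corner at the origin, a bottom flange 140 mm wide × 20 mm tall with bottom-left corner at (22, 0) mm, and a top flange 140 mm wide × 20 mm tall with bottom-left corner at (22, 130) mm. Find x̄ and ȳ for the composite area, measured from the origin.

Part | A | x̄ᵢ | ȳᵢ | A·x̄ᵢ | A·ȳᵢ
web | 3300.00 | 11.00 | 75.00 | 36300.00 | 247500.00
bottom flange | 2800.00 | 92.00 | 10.00 | 257600.00 | 28000.00
top flange | 2800.00 | 92.00 | 140.00 | 257600.00 | 392000.00
Σ | 8900.00 |  |  | 551500.00 | 667500.00
x̄ = 551500.00 / 8900.00 = 61.97 mm
ȳ = 667500.00 / 8900.00 = 75.00 mm

x̄ = 61.97 mm, ȳ = 75.00 mm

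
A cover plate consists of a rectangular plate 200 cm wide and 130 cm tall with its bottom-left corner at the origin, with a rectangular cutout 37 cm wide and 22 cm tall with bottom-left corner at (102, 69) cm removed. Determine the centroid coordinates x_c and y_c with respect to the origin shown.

plate: A = 200 × 130 = 26000.00, centroid at (100.00, 65.00).
hole: A = −(37 × 22) = -814.00, centroid at (120.50, 80.00).
ΣA = 25186.00 cm², ΣAx_c = 2501913.00 cm³, ΣAy_c = 1624880.00 cm³.
x_c = 2501913.00/25186.00 = 99.34 cm; y_c = 1624880.00/25186.00 = 64.52 cm.

x_c = 99.34 cm, y_c = 64.52 cm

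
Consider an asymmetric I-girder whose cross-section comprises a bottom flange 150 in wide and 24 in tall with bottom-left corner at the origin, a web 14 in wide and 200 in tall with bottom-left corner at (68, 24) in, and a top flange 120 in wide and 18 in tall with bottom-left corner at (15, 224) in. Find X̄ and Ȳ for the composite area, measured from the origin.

Part | A | x̄ᵢ | ȳᵢ | A·x̄ᵢ | A·ȳᵢ
bottom flange | 3600.00 | 75.00 | 12.00 | 270000.00 | 43200.00
web | 2800.00 | 75.00 | 124.00 | 210000.00 | 347200.00
top flange | 2160.00 | 75.00 | 233.00 | 162000.00 | 503280.00
Σ | 8560.00 |  |  | 642000.00 | 893680.00
X̄ = 642000.00 / 8560.00 = 75.00 in
Ȳ = 893680.00 / 8560.00 = 104.40 in

X̄ = 75.00 in, Ȳ = 104.40 in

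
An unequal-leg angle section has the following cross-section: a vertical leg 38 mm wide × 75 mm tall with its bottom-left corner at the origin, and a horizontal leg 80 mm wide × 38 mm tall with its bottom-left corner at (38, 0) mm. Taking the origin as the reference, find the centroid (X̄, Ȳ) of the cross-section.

X̄ = 49.45 mm, Ȳ = 27.95 mm

vertical leg: A = 38 × 75 = 2850.00, centroid at (19.00, 37.50).
horizontal leg: A = 80 × 38 = 3040.00, centroid at (78.00, 19.00).
ΣA = 5890.00 mm²
ΣAX̄ = (2850.00)(19.00) + (3040.00)(78.00) = 291270.00 mm³
ΣAȲ = (2850.00)(37.50) + (3040.00)(19.00) = 164635.00 mm³
X̄ = 291270.00 / 5890.00 = 49.45 mm
Ȳ = 164635.00 / 5890.00 = 27.95 mm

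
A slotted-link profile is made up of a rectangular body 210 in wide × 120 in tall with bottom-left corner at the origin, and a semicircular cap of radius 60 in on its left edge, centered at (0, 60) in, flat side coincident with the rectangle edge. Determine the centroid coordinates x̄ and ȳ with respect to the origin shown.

rectangular body: A = 210 × 120 = 25200.00, centroid at (105.00, 60.00).
semicircular end: A = ½π·60² = 5654.87, centroid at (-25.46, 60.00).
ΣA = 30854.87 in², ΣAx̄ = 2502000.00 in³, ΣAȳ = 1851292.01 in³.
x̄ = 2502000.00/30854.87 = 81.09 in; ȳ = 1851292.01/30854.87 = 60.00 in.

x̄ = 81.09 in, ȳ = 60.00 in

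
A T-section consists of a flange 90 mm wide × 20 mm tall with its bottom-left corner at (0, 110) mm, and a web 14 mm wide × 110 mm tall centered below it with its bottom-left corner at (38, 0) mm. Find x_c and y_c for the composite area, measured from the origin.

Part | A | x̄ᵢ | ȳᵢ | A·x̄ᵢ | A·ȳᵢ
web | 1540.00 | 45.00 | 55.00 | 69300.00 | 84700.00
flange | 1800.00 | 45.00 | 120.00 | 81000.00 | 216000.00
Σ | 3340.00 |  |  | 150300.00 | 300700.00
x_c = 150300.00 / 3340.00 = 45.00 mm
y_c = 300700.00 / 3340.00 = 90.03 mm

x_c = 45.00 mm, y_c = 90.03 mm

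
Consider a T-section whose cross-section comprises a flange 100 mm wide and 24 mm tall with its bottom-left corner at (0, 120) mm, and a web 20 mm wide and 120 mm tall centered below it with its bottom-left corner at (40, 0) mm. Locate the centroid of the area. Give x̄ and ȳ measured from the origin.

x̄ = 50.00 mm, ȳ = 96.00 mm

web: A = 20 × 120 = 2400.00, centroid at (50.00, 60.00).
flange: A = 100 × 24 = 2400.00, centroid at (50.00, 132.00).
ΣA = 4800.00 mm²
ΣAx̄ = (2400.00)(50.00) + (2400.00)(50.00) = 240000.00 mm³
ΣAȳ = (2400.00)(60.00) + (2400.00)(132.00) = 460800.00 mm³
x̄ = 240000.00 / 4800.00 = 50.00 mm
ȳ = 460800.00 / 4800.00 = 96.00 mm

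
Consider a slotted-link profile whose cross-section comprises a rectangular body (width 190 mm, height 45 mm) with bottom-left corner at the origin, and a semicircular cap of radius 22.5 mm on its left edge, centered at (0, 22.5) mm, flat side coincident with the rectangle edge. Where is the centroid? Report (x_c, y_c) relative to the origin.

x_c = 86.10 mm, y_c = 22.50 mm

Part | A | x̄ᵢ | ȳᵢ | A·x̄ᵢ | A·ȳᵢ
rectangular body | 8550.00 | 95.00 | 22.50 | 812250.00 | 192375.00
semicircular end | 795.22 | -9.55 | 22.50 | -7593.75 | 17892.35
Σ | 9345.22 |  |  | 804656.25 | 210267.35
x_c = 804656.25 / 9345.22 = 86.10 mm
y_c = 210267.35 / 9345.22 = 22.50 mm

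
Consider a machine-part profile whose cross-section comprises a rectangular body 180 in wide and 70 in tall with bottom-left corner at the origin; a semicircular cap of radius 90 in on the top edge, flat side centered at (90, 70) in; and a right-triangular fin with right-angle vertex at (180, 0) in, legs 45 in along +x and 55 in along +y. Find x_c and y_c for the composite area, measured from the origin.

x_c = 94.89 in, y_c = 69.29 in

rectangular body: A = 180 × 70 = 12600.00, centroid at (90.00, 35.00).
semicircular top: A = ½π·90² = 12723.45, centroid at (90.00, 108.20).
triangular fin: A = ½·45·55 = 1237.50, centroid at (195.00, 18.33).
ΣA = 26560.95 in², ΣAx_c = 2520423.02 in³, ΣAy_c = 1840329.02 in³.
x_c = 2520423.02/26560.95 = 94.89 in; y_c = 1840329.02/26560.95 = 69.29 in.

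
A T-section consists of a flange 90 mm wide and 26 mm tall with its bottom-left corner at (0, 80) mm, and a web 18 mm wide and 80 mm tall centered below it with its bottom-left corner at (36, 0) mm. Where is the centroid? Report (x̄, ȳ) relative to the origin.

web: A = 18 × 80 = 1440.00, centroid at (45.00, 40.00).
flange: A = 90 × 26 = 2340.00, centroid at (45.00, 93.00).
ΣA = 3780.00 mm², ΣAx̄ = 170100.00 mm³, ΣAȳ = 275220.00 mm³.
x̄ = 170100.00/3780.00 = 45.00 mm; ȳ = 275220.00/3780.00 = 72.81 mm.

x̄ = 45.00 mm, ȳ = 72.81 mm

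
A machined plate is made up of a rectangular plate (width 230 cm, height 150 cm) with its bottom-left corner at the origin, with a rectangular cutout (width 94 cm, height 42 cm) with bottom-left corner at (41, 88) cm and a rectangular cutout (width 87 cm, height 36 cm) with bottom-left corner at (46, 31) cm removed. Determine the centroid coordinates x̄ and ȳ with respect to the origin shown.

Part | A | x̄ᵢ | ȳᵢ | A·x̄ᵢ | A·ȳᵢ
plate | 34500.00 | 115.00 | 75.00 | 3967500.00 | 2587500.00
hole 1 | -3948.00 | 88.00 | 109.00 | -347424.00 | -430332.00
hole 2 | -3132.00 | 89.50 | 49.00 | -280314.00 | -153468.00
Σ | 27420.00 |  |  | 3339762.00 | 2003700.00
x̄ = 3339762.00 / 27420.00 = 121.80 cm
ȳ = 2003700.00 / 27420.00 = 73.07 cm

x̄ = 121.80 cm, ȳ = 73.07 cm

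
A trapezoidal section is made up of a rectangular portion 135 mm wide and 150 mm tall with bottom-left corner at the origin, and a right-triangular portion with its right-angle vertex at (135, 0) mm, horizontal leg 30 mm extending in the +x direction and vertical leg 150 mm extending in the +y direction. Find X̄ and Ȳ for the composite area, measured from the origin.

rectangular portion: A = 135 × 150 = 20250.00, centroid at (67.50, 75.00).
triangular portion: A = ½·30·150 = 2250.00, centroid at (145.00, 50.00).
ΣA = 22500.00 mm²
ΣAX̄ = (20250.00)(67.50) + (2250.00)(145.00) = 1693125.00 mm³
ΣAȲ = (20250.00)(75.00) + (2250.00)(50.00) = 1631250.00 mm³
X̄ = 1693125.00 / 22500.00 = 75.25 mm
Ȳ = 1631250.00 / 22500.00 = 72.50 mm

X̄ = 75.25 mm, Ȳ = 72.50 mm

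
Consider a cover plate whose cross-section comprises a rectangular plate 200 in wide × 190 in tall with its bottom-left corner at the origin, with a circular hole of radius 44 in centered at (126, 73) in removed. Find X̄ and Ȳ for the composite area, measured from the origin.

X̄ = 95.05 in, Ȳ = 99.19 in

plate: A = 200 × 190 = 38000.00, centroid at (100.00, 95.00).
hole: A = −π·44² = -6082.12, centroid at (126.00, 73.00).
ΣA = 31917.88 in², ΣAX̄ = 3033652.45 in³, ΣAȲ = 3166004.99 in³.
X̄ = 3033652.45/31917.88 = 95.05 in; Ȳ = 3166004.99/31917.88 = 99.19 in.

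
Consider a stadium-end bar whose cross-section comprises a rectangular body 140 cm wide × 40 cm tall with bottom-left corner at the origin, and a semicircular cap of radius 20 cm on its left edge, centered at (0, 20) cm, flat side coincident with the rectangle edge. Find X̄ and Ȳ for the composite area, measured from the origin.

X̄ = 62.08 cm, Ȳ = 20.00 cm

rectangular body: A = 140 × 40 = 5600.00, centroid at (70.00, 20.00).
semicircular end: A = ½π·20² = 628.32, centroid at (-8.49, 20.00).
ΣA = 6228.32 cm²
ΣAX̄ = (5600.00)(70.00) + (628.32)(-8.49) = 386666.67 cm³
ΣAȲ = (5600.00)(20.00) + (628.32)(20.00) = 124566.37 cm³
X̄ = 386666.67 / 6228.32 = 62.08 cm
Ȳ = 124566.37 / 6228.32 = 20.00 cm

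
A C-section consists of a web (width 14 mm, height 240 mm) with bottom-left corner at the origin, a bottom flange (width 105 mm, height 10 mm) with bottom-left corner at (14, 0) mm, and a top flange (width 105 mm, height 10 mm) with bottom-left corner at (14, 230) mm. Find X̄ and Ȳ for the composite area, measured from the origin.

Part | A | x̄ᵢ | ȳᵢ | A·x̄ᵢ | A·ȳᵢ
web | 3360.00 | 7.00 | 120.00 | 23520.00 | 403200.00
bottom flange | 1050.00 | 66.50 | 5.00 | 69825.00 | 5250.00
top flange | 1050.00 | 66.50 | 235.00 | 69825.00 | 246750.00
Σ | 5460.00 |  |  | 163170.00 | 655200.00
X̄ = 163170.00 / 5460.00 = 29.88 mm
Ȳ = 655200.00 / 5460.00 = 120.00 mm

X̄ = 29.88 mm, Ȳ = 120.00 mm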